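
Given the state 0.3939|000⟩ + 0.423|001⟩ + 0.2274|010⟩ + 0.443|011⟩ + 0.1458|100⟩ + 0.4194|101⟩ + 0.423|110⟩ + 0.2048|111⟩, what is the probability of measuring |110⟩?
0.1789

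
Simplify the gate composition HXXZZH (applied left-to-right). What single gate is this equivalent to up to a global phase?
I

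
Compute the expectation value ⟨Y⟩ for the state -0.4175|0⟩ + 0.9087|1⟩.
0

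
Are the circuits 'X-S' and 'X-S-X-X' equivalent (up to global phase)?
Yes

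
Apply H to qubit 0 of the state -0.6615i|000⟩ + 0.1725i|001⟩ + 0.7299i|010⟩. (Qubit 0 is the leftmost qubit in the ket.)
-0.4678i|000⟩ + 0.122i|001⟩ + 0.5161i|010⟩ - 0.4678i|100⟩ + 0.122i|101⟩ + 0.5161i|110⟩

H on qubit 0 mixes each pair of kets that differ only in qubit 0: amplitudes (a, b) of (|…0…⟩, |…1…⟩) become ((a + b)/√2, (a − b)/√2). Kets absent from the input have amplitude 0.
(|000⟩, |100⟩): (a, b) = (-0.6615i, 0) → (-0.4678i, -0.4678i)
(|001⟩, |101⟩): (a, b) = (0.1725i, 0) → (0.122i, 0.122i)
(|010⟩, |110⟩): (a, b) = (0.7299i, 0) → (0.5161i, 0.5161i)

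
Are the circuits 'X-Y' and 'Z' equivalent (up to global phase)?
Yes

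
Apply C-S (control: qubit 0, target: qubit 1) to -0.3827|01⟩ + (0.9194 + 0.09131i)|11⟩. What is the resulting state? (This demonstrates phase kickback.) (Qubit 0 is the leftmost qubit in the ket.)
-0.3827|01⟩ + (-0.09131 + 0.9194i)|11⟩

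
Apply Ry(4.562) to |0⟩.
-0.652|0⟩ + 0.7582|1⟩

Ry(4.562) = [[cos(θ/2), −sin(θ/2)], [sin(θ/2), cos(θ/2)]]; θ = 4.562, cos(θ/2) ≈ -0.651988, sin(θ/2) ≈ 0.758229.
With a = amp(|0⟩) = 1 and b = amp(|1⟩) = 0:
new amp(|0⟩) = (-0.651988)·a + (-0.758229)·b = -0.652
new amp(|1⟩) = (0.758229)·a + (-0.651988)·b = 0.7582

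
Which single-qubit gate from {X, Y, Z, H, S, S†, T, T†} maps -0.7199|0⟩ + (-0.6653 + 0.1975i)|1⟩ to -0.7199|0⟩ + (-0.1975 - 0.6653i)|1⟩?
S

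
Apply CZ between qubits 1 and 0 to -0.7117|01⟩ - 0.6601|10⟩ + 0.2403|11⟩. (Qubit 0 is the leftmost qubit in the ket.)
-0.7117|01⟩ - 0.6601|10⟩ - 0.2403|11⟩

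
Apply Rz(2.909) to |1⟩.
(0.116 + 0.9932i)|1⟩

Rz(2.909) = [[e^(−iθ/2), 0], [0, e^(iθ/2)]] with e^(±iθ/2) = cos(θ/2) ± i·sin(θ/2); θ = 2.909, cos(θ/2) ≈ 0.116034, sin(θ/2) ≈ 0.993245.
With a = amp(|0⟩) = 0 and b = amp(|1⟩) = 1:
new amp(|0⟩) = (0.116034 - 0.993245i)·a = 0
new amp(|1⟩) = (0.116034 + 0.993245i)·b = (0.116 + 0.9932i)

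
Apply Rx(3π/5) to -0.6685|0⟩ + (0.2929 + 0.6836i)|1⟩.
(0.1601 - 0.237i)|0⟩ + (0.1722 + 0.9426i)|1⟩

Rx(3π/5) = [[cos(θ/2), −i·sin(θ/2)], [−i·sin(θ/2), cos(θ/2)]]; θ = 3π/5, cos(θ/2) ≈ 0.587785, sin(θ/2) ≈ 0.809017.
With a = amp(|0⟩) = -0.6685 and b = amp(|1⟩) = (0.2929 + 0.6836i):
new amp(|0⟩) = (0.587785)·a + (-0.809017i)·b = (0.1601 - 0.237i)
new amp(|1⟩) = (-0.809017i)·a + (0.587785)·b = (0.1722 + 0.9426i)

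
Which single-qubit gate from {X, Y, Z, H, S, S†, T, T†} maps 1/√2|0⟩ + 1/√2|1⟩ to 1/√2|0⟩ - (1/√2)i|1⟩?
S†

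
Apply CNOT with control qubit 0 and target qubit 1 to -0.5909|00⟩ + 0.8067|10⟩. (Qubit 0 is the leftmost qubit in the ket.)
-0.5909|00⟩ + 0.8067|11⟩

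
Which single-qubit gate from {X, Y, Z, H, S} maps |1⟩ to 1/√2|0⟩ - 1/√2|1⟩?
H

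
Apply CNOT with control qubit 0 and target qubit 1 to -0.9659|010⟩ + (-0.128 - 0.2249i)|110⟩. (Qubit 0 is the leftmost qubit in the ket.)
-0.9659|010⟩ + (-0.128 - 0.2249i)|100⟩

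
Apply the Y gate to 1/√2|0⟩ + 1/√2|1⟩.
-(1/√2)i|0⟩ + (1/√2)i|1⟩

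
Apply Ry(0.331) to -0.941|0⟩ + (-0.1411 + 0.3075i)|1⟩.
(-0.9049 - 0.05066i)|0⟩ + (-0.2942 + 0.3033i)|1⟩

Ry(0.331) = [[cos(θ/2), −sin(θ/2)], [sin(θ/2), cos(θ/2)]]; θ = 0.331, cos(θ/2) ≈ 0.986336, sin(θ/2) ≈ 0.164746.
With a = amp(|0⟩) = -0.941 and b = amp(|1⟩) = (-0.1411 + 0.3075i):
new amp(|0⟩) = (0.986336)·a + (-0.164746)·b = (-0.9049 - 0.05066i)
new amp(|1⟩) = (0.164746)·a + (0.986336)·b = (-0.2942 + 0.3033i)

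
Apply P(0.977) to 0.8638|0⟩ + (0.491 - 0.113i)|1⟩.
0.8638|0⟩ + (0.3684 + 0.3437i)|1⟩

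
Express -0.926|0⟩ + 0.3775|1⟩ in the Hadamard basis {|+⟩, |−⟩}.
-0.3878|+⟩ - 0.9217|−⟩

With |ψ⟩ = α|0⟩ + β|1⟩, the Hadamard-basis coefficients are ⟨+|ψ⟩ = (α + β)/√2 and ⟨−|ψ⟩ = (α − β)/√2.
Here α = -0.926, β = 0.3775: (α + β)/√2 = -0.3878, (α − β)/√2 = -0.9217.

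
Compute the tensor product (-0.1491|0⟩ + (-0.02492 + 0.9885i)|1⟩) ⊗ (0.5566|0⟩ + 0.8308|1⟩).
-0.08299|00⟩ - 0.1239|01⟩ + (-0.01387 + 0.5502i)|10⟩ + (-0.0207 + 0.8212i)|11⟩

amp(|b₁b₂…⟩) = product of the factor amplitudes for bits b₁, b₂, …; only kets whose every factor amplitude is nonzero survive.
|00⟩: (-0.1491)(0.5566) = -0.08299
|01⟩: (-0.1491)(0.8308) = -0.1239
|10⟩: (-0.02492 + 0.9885i)(0.5566) = (-0.01387 + 0.5502i)
|11⟩: (-0.02492 + 0.9885i)(0.8308) = (-0.0207 + 0.8212i)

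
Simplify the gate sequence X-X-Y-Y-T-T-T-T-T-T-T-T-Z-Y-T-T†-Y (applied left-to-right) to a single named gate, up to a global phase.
Z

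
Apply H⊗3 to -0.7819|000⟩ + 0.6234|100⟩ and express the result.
-0.05604|000⟩ - 0.05604|001⟩ - 0.05604|010⟩ - 0.05604|011⟩ - 0.4968|100⟩ - 0.4968|101⟩ - 0.4968|110⟩ - 0.4968|111⟩

H⊗3 gives amp(|y⟩) = (1/2√2) Σ_x (−1)^(x·y) amp(|x⟩), where x·y is the number of positions in which both x and y have a 1.
|000⟩: (-0.7819 + 0.6234)/(2√2) = -0.05604
|001⟩: (-0.7819 + 0.6234)/(2√2) = -0.05604
|010⟩: (-0.7819 + 0.6234)/(2√2) = -0.05604
|011⟩: (-0.7819 + 0.6234)/(2√2) = -0.05604
|100⟩: (-0.7819 - 0.6234)/(2√2) = -0.4968
|101⟩: (-0.7819 - 0.6234)/(2√2) = -0.4968
|110⟩: (-0.7819 - 0.6234)/(2√2) = -0.4968
|111⟩: (-0.7819 - 0.6234)/(2√2) = -0.4968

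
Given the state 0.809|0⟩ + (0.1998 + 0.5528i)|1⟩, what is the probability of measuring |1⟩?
0.3455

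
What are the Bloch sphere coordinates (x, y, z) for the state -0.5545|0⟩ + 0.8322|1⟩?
(-0.9229, 0, -0.3851)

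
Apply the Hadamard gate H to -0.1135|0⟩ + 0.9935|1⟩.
0.6223|0⟩ - 0.7828|1⟩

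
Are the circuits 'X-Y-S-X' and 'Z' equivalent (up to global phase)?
No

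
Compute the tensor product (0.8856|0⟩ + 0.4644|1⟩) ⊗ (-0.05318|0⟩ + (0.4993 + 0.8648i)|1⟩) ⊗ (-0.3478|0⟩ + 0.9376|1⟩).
0.01638|000⟩ - 0.04416|001⟩ + (-0.1538 - 0.2664i)|010⟩ + (0.4146 + 0.7181i)|011⟩ + 0.00859|100⟩ - 0.02316|101⟩ + (-0.08065 - 0.1397i)|110⟩ + (0.2174 + 0.3766i)|111⟩

amp(|b₁b₂…⟩) = product of the factor amplitudes for bits b₁, b₂, …; only kets whose every factor amplitude is nonzero survive.
|000⟩: (0.8856)(-0.05318)(-0.3478) = 0.01638
|001⟩: (0.8856)(-0.05318)(0.9376) = -0.04416
|010⟩: (0.8856)(0.4993 + 0.8648i)(-0.3478) = (-0.1538 - 0.2664i)
|011⟩: (0.8856)(0.4993 + 0.8648i)(0.9376) = (0.4146 + 0.7181i)
|100⟩: (0.4644)(-0.05318)(-0.3478) = 0.00859
|101⟩: (0.4644)(-0.05318)(0.9376) = -0.02316
|110⟩: (0.4644)(0.4993 + 0.8648i)(-0.3478) = (-0.08065 - 0.1397i)
|111⟩: (0.4644)(0.4993 + 0.8648i)(0.9376) = (0.2174 + 0.3766i)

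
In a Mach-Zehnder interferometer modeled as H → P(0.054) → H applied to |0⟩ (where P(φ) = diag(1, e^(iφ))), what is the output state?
(0.9993 + 0.02699i)|0⟩ + (0.0007288 - 0.02699i)|1⟩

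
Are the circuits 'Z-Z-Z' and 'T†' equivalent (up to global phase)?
No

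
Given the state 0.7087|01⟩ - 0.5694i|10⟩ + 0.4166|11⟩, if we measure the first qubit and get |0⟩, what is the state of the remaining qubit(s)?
|1⟩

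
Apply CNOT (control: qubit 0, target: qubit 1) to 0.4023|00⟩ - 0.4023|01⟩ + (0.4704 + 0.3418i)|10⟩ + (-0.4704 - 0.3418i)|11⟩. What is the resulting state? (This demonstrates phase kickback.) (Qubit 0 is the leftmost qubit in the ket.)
0.4023|00⟩ - 0.4023|01⟩ + (-0.4704 - 0.3418i)|10⟩ + (0.4704 + 0.3418i)|11⟩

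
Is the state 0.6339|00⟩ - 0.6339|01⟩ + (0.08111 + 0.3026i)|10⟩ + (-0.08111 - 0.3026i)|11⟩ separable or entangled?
Separable

Writing the state as a|00⟩ + b|01⟩ + c|10⟩ + d|11⟩, it is a product state iff ad − bc = 0.
Here (a, b, c, d) = (0.6339, -0.6339, (0.08111 + 0.3026i), (-0.08111 - 0.3026i)): ad − bc = (0.6339)(-0.08111 - 0.3026i) − (-0.6339)(0.08111 + 0.3026i) = 0, so the state is separable.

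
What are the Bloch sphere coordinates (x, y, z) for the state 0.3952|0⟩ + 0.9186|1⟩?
(0.7261, 0, -0.6876)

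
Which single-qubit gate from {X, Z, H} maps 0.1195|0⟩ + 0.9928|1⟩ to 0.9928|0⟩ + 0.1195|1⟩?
X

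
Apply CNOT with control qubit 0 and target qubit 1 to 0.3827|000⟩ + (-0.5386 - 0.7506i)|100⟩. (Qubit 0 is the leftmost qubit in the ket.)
0.3827|000⟩ + (-0.5386 - 0.7506i)|110⟩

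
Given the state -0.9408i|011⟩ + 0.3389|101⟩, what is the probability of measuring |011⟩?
0.8851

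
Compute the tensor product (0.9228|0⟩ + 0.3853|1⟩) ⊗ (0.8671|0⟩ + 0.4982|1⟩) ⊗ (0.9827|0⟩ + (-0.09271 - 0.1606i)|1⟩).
0.7863|000⟩ + (-0.07418 - 0.1285i)|001⟩ + 0.4518|010⟩ + (-0.04262 - 0.07383i)|011⟩ + 0.3283|100⟩ + (-0.03097 - 0.05366i)|101⟩ + 0.1886|110⟩ + (-0.0178 - 0.03083i)|111⟩

amp(|b₁b₂…⟩) = product of the factor amplitudes for bits b₁, b₂, …; only kets whose every factor amplitude is nonzero survive.
|000⟩: (0.9228)(0.8671)(0.9827) = 0.7863
|001⟩: (0.9228)(0.8671)(-0.09271 - 0.1606i) = (-0.07418 - 0.1285i)
|010⟩: (0.9228)(0.4982)(0.9827) = 0.4518
|011⟩: (0.9228)(0.4982)(-0.09271 - 0.1606i) = (-0.04262 - 0.07383i)
|100⟩: (0.3853)(0.8671)(0.9827) = 0.3283
|101⟩: (0.3853)(0.8671)(-0.09271 - 0.1606i) = (-0.03097 - 0.05366i)
|110⟩: (0.3853)(0.4982)(0.9827) = 0.1886
|111⟩: (0.3853)(0.4982)(-0.09271 - 0.1606i) = (-0.0178 - 0.03083i)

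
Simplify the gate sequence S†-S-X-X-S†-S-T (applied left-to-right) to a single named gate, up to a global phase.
T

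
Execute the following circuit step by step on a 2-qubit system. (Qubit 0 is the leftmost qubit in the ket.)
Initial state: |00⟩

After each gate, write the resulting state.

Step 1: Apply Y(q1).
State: i|01⟩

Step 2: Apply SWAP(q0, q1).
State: i|10⟩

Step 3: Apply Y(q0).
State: |00⟩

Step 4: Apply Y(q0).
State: i|10⟩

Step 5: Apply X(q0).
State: i|00⟩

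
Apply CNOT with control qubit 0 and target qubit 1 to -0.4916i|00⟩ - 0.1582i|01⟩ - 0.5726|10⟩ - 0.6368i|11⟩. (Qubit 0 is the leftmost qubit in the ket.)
-0.4916i|00⟩ - 0.1582i|01⟩ - 0.6368i|10⟩ - 0.5726|11⟩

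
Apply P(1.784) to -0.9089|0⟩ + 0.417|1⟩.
-0.9089|0⟩ + (-0.08823 + 0.4076i)|1⟩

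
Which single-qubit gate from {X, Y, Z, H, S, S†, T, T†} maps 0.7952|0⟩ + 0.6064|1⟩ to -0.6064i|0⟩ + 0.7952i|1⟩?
Y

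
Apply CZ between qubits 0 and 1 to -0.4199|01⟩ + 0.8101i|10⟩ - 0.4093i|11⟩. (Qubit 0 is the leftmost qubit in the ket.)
-0.4199|01⟩ + 0.8101i|10⟩ + 0.4093i|11⟩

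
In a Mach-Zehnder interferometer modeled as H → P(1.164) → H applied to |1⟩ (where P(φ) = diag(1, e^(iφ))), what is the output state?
(0.3022 - 0.4592i)|0⟩ + (0.6978 + 0.4592i)|1⟩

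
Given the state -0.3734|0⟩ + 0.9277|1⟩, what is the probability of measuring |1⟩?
0.8606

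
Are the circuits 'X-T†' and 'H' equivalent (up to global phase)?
No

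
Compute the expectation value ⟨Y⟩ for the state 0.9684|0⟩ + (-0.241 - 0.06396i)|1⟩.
-0.1239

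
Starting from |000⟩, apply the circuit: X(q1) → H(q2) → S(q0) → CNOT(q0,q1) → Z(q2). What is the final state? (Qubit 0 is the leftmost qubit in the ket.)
1/√2|010⟩ - 1/√2|011⟩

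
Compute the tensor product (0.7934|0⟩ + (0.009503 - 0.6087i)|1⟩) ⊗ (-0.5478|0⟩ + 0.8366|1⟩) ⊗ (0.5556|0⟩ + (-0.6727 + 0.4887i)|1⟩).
-0.2415|000⟩ + (0.2924 - 0.2124i)|001⟩ + 0.3688|010⟩ + (-0.4465 + 0.3244i)|011⟩ + (-0.002892 + 0.1853i)|100⟩ + (-0.1595 - 0.2269i)|101⟩ + (0.004417 - 0.2829i)|110⟩ + (0.2435 + 0.3464i)|111⟩

amp(|b₁b₂…⟩) = product of the factor amplitudes for bits b₁, b₂, …; only kets whose every factor amplitude is nonzero survive.
|000⟩: (0.7934)(-0.5478)(0.5556) = -0.2415
|001⟩: (0.7934)(-0.5478)(-0.6727 + 0.4887i) = (0.2924 - 0.2124i)
|010⟩: (0.7934)(0.8366)(0.5556) = 0.3688
|011⟩: (0.7934)(0.8366)(-0.6727 + 0.4887i) = (-0.4465 + 0.3244i)
|100⟩: (0.009503 - 0.6087i)(-0.5478)(0.5556) = (-0.002892 + 0.1853i)
|101⟩: (0.009503 - 0.6087i)(-0.5478)(-0.6727 + 0.4887i) = (-0.1595 - 0.2269i)
|110⟩: (0.009503 - 0.6087i)(0.8366)(0.5556) = (0.004417 - 0.2829i)
|111⟩: (0.009503 - 0.6087i)(0.8366)(-0.6727 + 0.4887i) = (0.2435 + 0.3464i)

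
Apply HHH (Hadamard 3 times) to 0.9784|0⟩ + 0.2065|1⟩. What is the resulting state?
0.8379|0⟩ + 0.5458|1⟩

H² = I, so H^3 = H: a single Hadamard. With (a, b) = (0.9784, 0.2065), H gives ((a + b)/√2, (a − b)/√2) = (0.8379, 0.5458).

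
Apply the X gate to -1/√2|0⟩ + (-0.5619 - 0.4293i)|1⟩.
(-0.5619 - 0.4293i)|0⟩ - 1/√2|1⟩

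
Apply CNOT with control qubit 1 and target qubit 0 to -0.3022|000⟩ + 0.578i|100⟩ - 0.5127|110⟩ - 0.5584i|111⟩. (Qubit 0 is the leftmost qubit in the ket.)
-0.3022|000⟩ - 0.5127|010⟩ - 0.5584i|011⟩ + 0.578i|100⟩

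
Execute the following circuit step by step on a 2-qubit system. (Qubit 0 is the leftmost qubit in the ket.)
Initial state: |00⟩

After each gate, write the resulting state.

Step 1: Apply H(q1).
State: 1/√2|00⟩ + 1/√2|01⟩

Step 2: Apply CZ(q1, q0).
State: 1/√2|00⟩ + 1/√2|01⟩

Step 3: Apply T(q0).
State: 1/√2|00⟩ + 1/√2|01⟩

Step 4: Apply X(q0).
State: 1/√2|10⟩ + 1/√2|11⟩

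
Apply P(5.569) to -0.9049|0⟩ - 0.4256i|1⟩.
-0.9049|0⟩ + (-0.2788 - 0.3216i)|1⟩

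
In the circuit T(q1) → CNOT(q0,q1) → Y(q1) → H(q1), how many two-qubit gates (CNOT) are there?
1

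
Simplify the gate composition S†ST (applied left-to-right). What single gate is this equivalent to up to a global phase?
T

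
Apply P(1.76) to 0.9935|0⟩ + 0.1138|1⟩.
0.9935|0⟩ + (-0.0214 + 0.1118i)|1⟩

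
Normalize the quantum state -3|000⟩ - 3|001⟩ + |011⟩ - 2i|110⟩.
-0.6255|000⟩ - 0.6255|001⟩ + 0.2085|011⟩ - 0.417i|110⟩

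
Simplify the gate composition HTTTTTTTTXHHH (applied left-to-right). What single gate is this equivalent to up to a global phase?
Z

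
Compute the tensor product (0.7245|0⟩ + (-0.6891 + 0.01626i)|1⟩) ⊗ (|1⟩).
0.7245|01⟩ + (-0.6891 + 0.01626i)|11⟩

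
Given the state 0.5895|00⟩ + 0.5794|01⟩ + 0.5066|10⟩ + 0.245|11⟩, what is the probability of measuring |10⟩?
0.2566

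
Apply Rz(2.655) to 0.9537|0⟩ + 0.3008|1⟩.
(0.2297 - 0.9256i)|0⟩ + (0.07246 + 0.2919i)|1⟩

Rz(2.655) = [[e^(−iθ/2), 0], [0, e^(iθ/2)]] with e^(±iθ/2) = cos(θ/2) ± i·sin(θ/2); θ = 2.655, cos(θ/2) ≈ 0.240903, sin(θ/2) ≈ 0.970549.
With a = amp(|0⟩) = 0.9537 and b = amp(|1⟩) = 0.3008:
new amp(|0⟩) = (0.240903 - 0.970549i)·a = (0.2297 - 0.9256i)
new amp(|1⟩) = (0.240903 + 0.970549i)·b = (0.07246 + 0.2919i)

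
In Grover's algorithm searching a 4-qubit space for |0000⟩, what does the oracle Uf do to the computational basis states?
Uf|x⟩ = -|x⟩ if x = 0000, else |x⟩ (phase flip on target)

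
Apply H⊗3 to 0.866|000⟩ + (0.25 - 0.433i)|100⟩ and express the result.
(0.3946 - 0.1531i)|000⟩ + (0.3946 - 0.1531i)|001⟩ + (0.3946 - 0.1531i)|010⟩ + (0.3946 - 0.1531i)|011⟩ + (0.2178 + 0.1531i)|100⟩ + (0.2178 + 0.1531i)|101⟩ + (0.2178 + 0.1531i)|110⟩ + (0.2178 + 0.1531i)|111⟩

H⊗3 gives amp(|y⟩) = (1/2√2) Σ_x (−1)^(x·y) amp(|x⟩), where x·y is the number of positions in which both x and y have a 1.
|000⟩: (0.866 + (0.25 - 0.433i))/(2√2) = (0.3946 - 0.1531i)
|001⟩: (0.866 + (0.25 - 0.433i))/(2√2) = (0.3946 - 0.1531i)
|010⟩: (0.866 + (0.25 - 0.433i))/(2√2) = (0.3946 - 0.1531i)
|011⟩: (0.866 + (0.25 - 0.433i))/(2√2) = (0.3946 - 0.1531i)
|100⟩: (0.866 - (0.25 - 0.433i))/(2√2) = (0.2178 + 0.1531i)
|101⟩: (0.866 - (0.25 - 0.433i))/(2√2) = (0.2178 + 0.1531i)
|110⟩: (0.866 - (0.25 - 0.433i))/(2√2) = (0.2178 + 0.1531i)
|111⟩: (0.866 - (0.25 - 0.433i))/(2√2) = (0.2178 + 0.1531i)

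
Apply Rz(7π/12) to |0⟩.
(0.6088 - 0.7934i)|0⟩

Rz(7π/12) = [[e^(−iθ/2), 0], [0, e^(iθ/2)]] with e^(±iθ/2) = cos(θ/2) ± i·sin(θ/2); θ = 7π/12, cos(θ/2) ≈ 0.608761, sin(θ/2) ≈ 0.793353.
With a = amp(|0⟩) = 1 and b = amp(|1⟩) = 0:
new amp(|0⟩) = (0.608761 - 0.793353i)·a = (0.6088 - 0.7934i)
new amp(|1⟩) = (0.608761 + 0.793353i)·b = 0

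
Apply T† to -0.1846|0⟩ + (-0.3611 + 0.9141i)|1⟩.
-0.1846|0⟩ + (0.391 + 0.9017i)|1⟩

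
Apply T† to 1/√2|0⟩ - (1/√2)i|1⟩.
1/√2|0⟩ + (-1/2 - (1/2)i)|1⟩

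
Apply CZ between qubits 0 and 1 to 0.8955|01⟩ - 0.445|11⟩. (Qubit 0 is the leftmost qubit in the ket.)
0.8955|01⟩ + 0.445|11⟩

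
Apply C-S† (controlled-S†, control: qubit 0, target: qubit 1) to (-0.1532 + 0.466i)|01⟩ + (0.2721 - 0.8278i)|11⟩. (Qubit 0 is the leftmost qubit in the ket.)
(-0.1532 + 0.466i)|01⟩ + (-0.8278 - 0.2721i)|11⟩

C-S† leaves the control-|0⟩ kets |00⟩, |01⟩ unchanged and applies S† to qubit 1 on the control-|1⟩ pair (|10⟩, |11⟩).
S† = [[1, 0], [0, -i]].
With a = amp(|10⟩) = 0 and b = amp(|11⟩) = (0.2721 - 0.8278i):
new amp(|10⟩) = (1)·a = 0
new amp(|11⟩) = (-i)·b = (-0.8278 - 0.2721i)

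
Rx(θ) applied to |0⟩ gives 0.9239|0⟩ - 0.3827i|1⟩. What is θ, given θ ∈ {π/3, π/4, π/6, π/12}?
π/4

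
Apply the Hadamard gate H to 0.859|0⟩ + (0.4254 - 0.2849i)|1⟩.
(0.9082 - 0.2015i)|0⟩ + (0.3066 + 0.2015i)|1⟩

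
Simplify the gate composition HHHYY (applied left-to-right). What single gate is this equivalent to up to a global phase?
H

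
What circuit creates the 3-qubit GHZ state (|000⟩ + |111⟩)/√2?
H(q0) → CNOT(q0,q1) → CNOT(q0,q2)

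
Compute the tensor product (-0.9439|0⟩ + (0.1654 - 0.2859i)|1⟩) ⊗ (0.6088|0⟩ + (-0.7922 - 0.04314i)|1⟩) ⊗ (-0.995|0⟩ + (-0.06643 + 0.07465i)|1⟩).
0.5718|000⟩ + (0.03817 - 0.0429i)|001⟩ + (-0.744 - 0.04052i)|010⟩ + (-0.05271 + 0.05312i)|011⟩ + (-0.1002 + 0.1732i)|100⟩ + (0.006304 + 0.01908i)|101⟩ + (0.1426 - 0.2183i)|110⟩ + (-0.006851 - 0.02527i)|111⟩

amp(|b₁b₂…⟩) = product of the factor amplitudes for bits b₁, b₂, …; only kets whose every factor amplitude is nonzero survive.
|000⟩: (-0.9439)(0.6088)(-0.995) = 0.5718
|001⟩: (-0.9439)(0.6088)(-0.06643 + 0.07465i) = (0.03817 - 0.0429i)
|010⟩: (-0.9439)(-0.7922 - 0.04314i)(-0.995) = (-0.744 - 0.04052i)
|011⟩: (-0.9439)(-0.7922 - 0.04314i)(-0.06643 + 0.07465i) = (-0.05271 + 0.05312i)
|100⟩: (0.1654 - 0.2859i)(0.6088)(-0.995) = (-0.1002 + 0.1732i)
|101⟩: (0.1654 - 0.2859i)(0.6088)(-0.06643 + 0.07465i) = (0.006304 + 0.01908i)
|110⟩: (0.1654 - 0.2859i)(-0.7922 - 0.04314i)(-0.995) = (0.1426 - 0.2183i)
|111⟩: (0.1654 - 0.2859i)(-0.7922 - 0.04314i)(-0.06643 + 0.07465i) = (-0.006851 - 0.02527i)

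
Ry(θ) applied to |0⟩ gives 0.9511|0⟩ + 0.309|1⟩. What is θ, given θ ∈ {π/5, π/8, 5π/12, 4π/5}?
π/5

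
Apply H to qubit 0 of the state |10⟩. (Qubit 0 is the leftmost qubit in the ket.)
1/√2|00⟩ - 1/√2|10⟩

H on qubit 0 mixes each pair of kets that differ only in qubit 0: amplitudes (a, b) of (|…0…⟩, |…1…⟩) become ((a + b)/√2, (a − b)/√2). Kets absent from the input have amplitude 0.
(|00⟩, |10⟩): (a, b) = (0, 1) → (1/√2, -1/√2)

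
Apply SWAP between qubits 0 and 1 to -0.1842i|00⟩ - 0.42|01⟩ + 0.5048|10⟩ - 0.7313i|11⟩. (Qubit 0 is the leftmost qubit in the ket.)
-0.1842i|00⟩ + 0.5048|01⟩ - 0.42|10⟩ - 0.7313i|11⟩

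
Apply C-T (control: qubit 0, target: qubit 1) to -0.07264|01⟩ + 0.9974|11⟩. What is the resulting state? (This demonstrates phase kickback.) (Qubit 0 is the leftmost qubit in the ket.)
-0.07264|01⟩ + (0.7053 + 0.7053i)|11⟩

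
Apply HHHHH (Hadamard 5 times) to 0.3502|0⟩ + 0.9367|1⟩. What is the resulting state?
0.91|0⟩ - 0.4147|1⟩

H² = I, so H^5 = H: a single Hadamard. With (a, b) = (0.3502, 0.9367), H gives ((a + b)/√2, (a − b)/√2) = (0.91, -0.4147).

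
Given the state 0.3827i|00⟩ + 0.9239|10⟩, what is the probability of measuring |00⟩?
0.1465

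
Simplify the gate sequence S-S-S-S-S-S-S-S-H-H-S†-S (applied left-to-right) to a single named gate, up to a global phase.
I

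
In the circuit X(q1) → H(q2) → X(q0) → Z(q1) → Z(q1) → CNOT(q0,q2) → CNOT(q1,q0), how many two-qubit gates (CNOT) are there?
2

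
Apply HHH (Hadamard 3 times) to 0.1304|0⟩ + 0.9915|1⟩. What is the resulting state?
0.7933|0⟩ - 0.6089|1⟩

H² = I, so H^3 = H: a single Hadamard. With (a, b) = (0.1304, 0.9915), H gives ((a + b)/√2, (a − b)/√2) = (0.7933, -0.6089).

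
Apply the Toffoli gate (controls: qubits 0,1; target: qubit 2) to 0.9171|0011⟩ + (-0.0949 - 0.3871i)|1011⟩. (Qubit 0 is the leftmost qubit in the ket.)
0.9171|0011⟩ + (-0.0949 - 0.3871i)|1011⟩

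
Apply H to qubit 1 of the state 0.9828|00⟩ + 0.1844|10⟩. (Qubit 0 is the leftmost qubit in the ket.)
0.6949|00⟩ + 0.6949|01⟩ + 0.1304|10⟩ + 0.1304|11⟩

H on qubit 1 mixes each pair of kets that differ only in qubit 1: amplitudes (a, b) of (|…0…⟩, |…1…⟩) become ((a + b)/√2, (a − b)/√2). Kets absent from the input have amplitude 0.
(|00⟩, |01⟩): (a, b) = (0.9828, 0) → (0.6949, 0.6949)
(|10⟩, |11⟩): (a, b) = (0.1844, 0) → (0.1304, 0.1304)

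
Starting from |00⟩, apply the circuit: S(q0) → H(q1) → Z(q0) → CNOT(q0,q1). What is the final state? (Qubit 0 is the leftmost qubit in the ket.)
1/√2|00⟩ + 1/√2|01⟩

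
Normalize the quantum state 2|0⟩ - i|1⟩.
0.8944|0⟩ - (1/√5)i|1⟩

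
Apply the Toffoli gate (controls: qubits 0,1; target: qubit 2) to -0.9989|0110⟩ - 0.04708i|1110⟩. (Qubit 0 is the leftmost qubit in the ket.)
-0.9989|0110⟩ - 0.04708i|1100⟩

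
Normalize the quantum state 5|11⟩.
|11⟩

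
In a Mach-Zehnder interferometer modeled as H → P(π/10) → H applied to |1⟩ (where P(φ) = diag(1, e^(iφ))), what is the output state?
(0.02447 - 0.1545i)|0⟩ + (0.9755 + 0.1545i)|1⟩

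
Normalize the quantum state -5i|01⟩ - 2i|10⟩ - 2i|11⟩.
-0.8704i|01⟩ - 0.3482i|10⟩ - 0.3482i|11⟩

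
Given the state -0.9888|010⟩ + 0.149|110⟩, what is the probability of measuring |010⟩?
0.9777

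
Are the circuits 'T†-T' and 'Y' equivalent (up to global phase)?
No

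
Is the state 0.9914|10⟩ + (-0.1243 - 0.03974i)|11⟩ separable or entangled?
Separable

Writing the state as a|00⟩ + b|01⟩ + c|10⟩ + d|11⟩, it is a product state iff ad − bc = 0.
Here (a, b, c, d) = (0, 0, 0.9914, (-0.1243 - 0.03974i)): ad − bc = (0)(-0.1243 - 0.03974i) − (0)(0.9914) = 0, so the state is separable.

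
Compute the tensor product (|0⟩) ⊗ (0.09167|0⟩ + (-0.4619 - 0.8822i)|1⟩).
0.09167|00⟩ + (-0.4619 - 0.8822i)|01⟩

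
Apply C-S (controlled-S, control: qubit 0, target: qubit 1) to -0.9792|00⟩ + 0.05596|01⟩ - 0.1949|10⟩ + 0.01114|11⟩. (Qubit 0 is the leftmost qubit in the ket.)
-0.9792|00⟩ + 0.05596|01⟩ - 0.1949|10⟩ + 0.01114i|11⟩

C-S leaves the control-|0⟩ kets |00⟩, |01⟩ unchanged and applies S to qubit 1 on the control-|1⟩ pair (|10⟩, |11⟩).
S = [[1, 0], [0, i]].
With a = amp(|10⟩) = -0.1949 and b = amp(|11⟩) = 0.01114:
new amp(|10⟩) = (1)·a = -0.1949
new amp(|11⟩) = (i)·b = 0.01114i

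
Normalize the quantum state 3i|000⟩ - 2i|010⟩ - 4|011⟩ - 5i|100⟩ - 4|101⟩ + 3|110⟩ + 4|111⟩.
0.3078i|000⟩ - 0.2052i|010⟩ - 0.4104|011⟩ - 0.513i|100⟩ - 0.4104|101⟩ + 0.3078|110⟩ + 0.4104|111⟩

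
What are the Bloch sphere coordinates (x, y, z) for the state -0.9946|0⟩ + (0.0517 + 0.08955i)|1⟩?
(-0.1028, -0.1781, 0.9785)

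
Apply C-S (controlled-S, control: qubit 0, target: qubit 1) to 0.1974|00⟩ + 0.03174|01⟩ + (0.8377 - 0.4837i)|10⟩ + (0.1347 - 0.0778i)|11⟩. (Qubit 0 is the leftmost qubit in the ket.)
0.1974|00⟩ + 0.03174|01⟩ + (0.8377 - 0.4837i)|10⟩ + (0.0778 + 0.1347i)|11⟩

C-S leaves the control-|0⟩ kets |00⟩, |01⟩ unchanged and applies S to qubit 1 on the control-|1⟩ pair (|10⟩, |11⟩).
S = [[1, 0], [0, i]].
With a = amp(|10⟩) = (0.8377 - 0.4837i) and b = amp(|11⟩) = (0.1347 - 0.0778i):
new amp(|10⟩) = (1)·a = (0.8377 - 0.4837i)
new amp(|11⟩) = (i)·b = (0.0778 + 0.1347i)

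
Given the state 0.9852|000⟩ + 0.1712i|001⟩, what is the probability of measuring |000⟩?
0.9706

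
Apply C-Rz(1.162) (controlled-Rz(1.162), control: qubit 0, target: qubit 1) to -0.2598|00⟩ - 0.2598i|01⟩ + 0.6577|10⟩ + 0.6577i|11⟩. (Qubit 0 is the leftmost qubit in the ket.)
-0.2598|00⟩ - 0.2598i|01⟩ + (0.5498 - 0.361i)|10⟩ + (-0.361 + 0.5498i)|11⟩

C-Rz(1.162) leaves the control-|0⟩ kets |00⟩, |01⟩ unchanged and applies Rz(1.162) to qubit 1 on the control-|1⟩ pair (|10⟩, |11⟩).
Rz(1.162) = [[e^(−iθ/2), 0], [0, e^(iθ/2)]] with e^(±iθ/2) = cos(θ/2) ± i·sin(θ/2); θ = 1.162, cos(θ/2) ≈ 0.835914, sin(θ/2) ≈ 0.54886.
With a = amp(|10⟩) = 0.6577 and b = amp(|11⟩) = 0.6577i:
new amp(|10⟩) = (0.835914 - 0.54886i)·a = (0.5498 - 0.361i)
new amp(|11⟩) = (0.835914 + 0.54886i)·b = (-0.361 + 0.5498i)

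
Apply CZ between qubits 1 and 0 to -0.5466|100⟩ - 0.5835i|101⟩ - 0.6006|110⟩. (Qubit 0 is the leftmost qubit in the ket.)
-0.5466|100⟩ - 0.5835i|101⟩ + 0.6006|110⟩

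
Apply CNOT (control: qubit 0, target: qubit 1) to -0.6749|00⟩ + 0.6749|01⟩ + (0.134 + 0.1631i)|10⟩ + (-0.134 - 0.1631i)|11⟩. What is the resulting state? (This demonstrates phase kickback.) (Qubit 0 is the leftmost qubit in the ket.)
-0.6749|00⟩ + 0.6749|01⟩ + (-0.134 - 0.1631i)|10⟩ + (0.134 + 0.1631i)|11⟩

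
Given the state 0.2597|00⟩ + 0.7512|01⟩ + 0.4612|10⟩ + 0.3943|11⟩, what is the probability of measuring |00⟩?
0.06744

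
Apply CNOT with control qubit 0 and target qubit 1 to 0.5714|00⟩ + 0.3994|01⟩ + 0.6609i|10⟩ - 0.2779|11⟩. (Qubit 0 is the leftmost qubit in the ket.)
0.5714|00⟩ + 0.3994|01⟩ - 0.2779|10⟩ + 0.6609i|11⟩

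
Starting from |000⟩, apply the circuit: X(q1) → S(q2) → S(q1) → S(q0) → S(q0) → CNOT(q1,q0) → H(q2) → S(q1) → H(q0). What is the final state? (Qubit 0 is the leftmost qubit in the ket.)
-1/2|010⟩ - 1/2|011⟩ + 1/2|110⟩ + 1/2|111⟩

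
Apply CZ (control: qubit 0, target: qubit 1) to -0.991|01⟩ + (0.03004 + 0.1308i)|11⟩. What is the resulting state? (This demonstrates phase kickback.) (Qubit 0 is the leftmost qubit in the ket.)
-0.991|01⟩ + (-0.03004 - 0.1308i)|11⟩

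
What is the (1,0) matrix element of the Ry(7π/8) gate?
0.9808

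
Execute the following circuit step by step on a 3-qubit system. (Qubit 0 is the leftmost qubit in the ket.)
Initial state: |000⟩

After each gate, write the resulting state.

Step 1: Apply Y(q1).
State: i|010⟩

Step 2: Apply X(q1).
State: i|000⟩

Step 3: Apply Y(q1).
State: -|010⟩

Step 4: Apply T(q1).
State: (-1/√2 - (1/√2)i)|010⟩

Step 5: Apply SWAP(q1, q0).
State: (-1/√2 - (1/√2)i)|100⟩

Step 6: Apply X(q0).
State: (-1/√2 - (1/√2)i)|000⟩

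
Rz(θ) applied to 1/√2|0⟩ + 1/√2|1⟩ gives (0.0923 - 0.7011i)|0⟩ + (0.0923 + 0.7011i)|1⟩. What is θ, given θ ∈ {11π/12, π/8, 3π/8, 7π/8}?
11π/12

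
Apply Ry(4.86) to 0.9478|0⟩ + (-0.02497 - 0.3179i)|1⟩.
(-0.7015 + 0.2076i)|0⟩ + (0.6379 + 0.2408i)|1⟩

Ry(4.86) = [[cos(θ/2), −sin(θ/2)], [sin(θ/2), cos(θ/2)]]; θ = 4.86, cos(θ/2) ≈ -0.757323, sin(θ/2) ≈ 0.653041.
With a = amp(|0⟩) = 0.9478 and b = amp(|1⟩) = (-0.02497 - 0.3179i):
new amp(|0⟩) = (-0.757323)·a + (-0.653041)·b = (-0.7015 + 0.2076i)
new amp(|1⟩) = (0.653041)·a + (-0.757323)·b = (0.6379 + 0.2408i)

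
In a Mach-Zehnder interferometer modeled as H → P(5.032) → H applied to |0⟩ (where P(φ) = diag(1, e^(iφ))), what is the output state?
(0.6571 - 0.4747i)|0⟩ + (0.3429 + 0.4747i)|1⟩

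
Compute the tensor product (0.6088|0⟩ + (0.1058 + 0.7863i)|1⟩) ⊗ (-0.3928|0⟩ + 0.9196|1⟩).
-0.2391|00⟩ + 0.5599|01⟩ + (-0.04156 - 0.3089i)|10⟩ + (0.09729 + 0.7231i)|11⟩

amp(|b₁b₂…⟩) = product of the factor amplitudes for bits b₁, b₂, …; only kets whose every factor amplitude is nonzero survive.
|00⟩: (0.6088)(-0.3928) = -0.2391
|01⟩: (0.6088)(0.9196) = 0.5599
|10⟩: (0.1058 + 0.7863i)(-0.3928) = (-0.04156 - 0.3089i)
|11⟩: (0.1058 + 0.7863i)(0.9196) = (0.09729 + 0.7231i)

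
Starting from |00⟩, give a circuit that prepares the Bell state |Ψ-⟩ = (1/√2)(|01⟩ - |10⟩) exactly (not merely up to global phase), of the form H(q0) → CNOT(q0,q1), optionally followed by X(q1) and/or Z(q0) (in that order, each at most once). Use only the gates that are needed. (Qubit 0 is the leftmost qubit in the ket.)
H(q0) → CNOT(q0,q1) → X(q1) → Z(q0)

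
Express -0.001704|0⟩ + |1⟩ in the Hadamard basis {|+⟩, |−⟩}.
0.7059|+⟩ - 0.7083|−⟩

With |ψ⟩ = α|0⟩ + β|1⟩, the Hadamard-basis coefficients are ⟨+|ψ⟩ = (α + β)/√2 and ⟨−|ψ⟩ = (α − β)/√2.
Here α = -0.001704, β = 1: (α + β)/√2 = 0.7059, (α − β)/√2 = -0.7083.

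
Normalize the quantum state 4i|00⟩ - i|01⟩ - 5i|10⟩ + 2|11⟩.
0.5898i|00⟩ - 0.1474i|01⟩ - 0.7372i|10⟩ + 0.2949|11⟩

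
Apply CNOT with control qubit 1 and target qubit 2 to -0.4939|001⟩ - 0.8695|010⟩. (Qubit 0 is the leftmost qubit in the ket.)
-0.4939|001⟩ - 0.8695|011⟩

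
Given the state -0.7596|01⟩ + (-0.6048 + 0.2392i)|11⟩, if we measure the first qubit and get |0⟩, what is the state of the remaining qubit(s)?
-|1⟩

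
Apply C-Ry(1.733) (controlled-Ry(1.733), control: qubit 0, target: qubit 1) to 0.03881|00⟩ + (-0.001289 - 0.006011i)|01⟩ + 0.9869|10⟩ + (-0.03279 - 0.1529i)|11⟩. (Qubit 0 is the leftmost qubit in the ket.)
0.03881|00⟩ + (-0.001289 - 0.006011i)|01⟩ + (0.664 + 0.1165i)|10⟩ + (0.7309 - 0.099i)|11⟩

C-Ry(1.733) leaves the control-|0⟩ kets |00⟩, |01⟩ unchanged and applies Ry(1.733) to qubit 1 on the control-|1⟩ pair (|10⟩, |11⟩).
Ry(1.733) = [[cos(θ/2), −sin(θ/2)], [sin(θ/2), cos(θ/2)]]; θ = 1.733, cos(θ/2) ≈ 0.647498, sin(θ/2) ≈ 0.762067.
With a = amp(|10⟩) = 0.9869 and b = amp(|11⟩) = (-0.03279 - 0.1529i):
new amp(|10⟩) = (0.647498)·a + (-0.762067)·b = (0.664 + 0.1165i)
new amp(|11⟩) = (0.762067)·a + (0.647498)·b = (0.7309 - 0.099i)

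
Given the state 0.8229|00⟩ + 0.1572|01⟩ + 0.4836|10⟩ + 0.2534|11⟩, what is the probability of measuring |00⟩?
0.6772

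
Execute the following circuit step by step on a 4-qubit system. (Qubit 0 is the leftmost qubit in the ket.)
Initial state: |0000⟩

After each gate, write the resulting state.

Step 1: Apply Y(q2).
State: i|0010⟩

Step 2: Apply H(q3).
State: (1/√2)i|0010⟩ + (1/√2)i|0011⟩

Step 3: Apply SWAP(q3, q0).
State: (1/√2)i|0010⟩ + (1/√2)i|1010⟩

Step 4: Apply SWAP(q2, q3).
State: (1/√2)i|0001⟩ + (1/√2)i|1001⟩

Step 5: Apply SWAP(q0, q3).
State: (1/√2)i|1000⟩ + (1/√2)i|1001⟩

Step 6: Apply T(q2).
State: (1/√2)i|1000⟩ + (1/√2)i|1001⟩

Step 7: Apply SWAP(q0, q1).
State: (1/√2)i|0100⟩ + (1/√2)i|0101⟩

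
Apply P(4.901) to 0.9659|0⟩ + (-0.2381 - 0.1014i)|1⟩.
0.9659|0⟩ + (-0.1442 + 0.2149i)|1⟩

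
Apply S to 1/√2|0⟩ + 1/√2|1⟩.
1/√2|0⟩ + (1/√2)i|1⟩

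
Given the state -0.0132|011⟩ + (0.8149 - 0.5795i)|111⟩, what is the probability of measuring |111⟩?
0.9999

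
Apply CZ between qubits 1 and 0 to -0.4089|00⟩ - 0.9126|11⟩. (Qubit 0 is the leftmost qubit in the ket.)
-0.4089|00⟩ + 0.9126|11⟩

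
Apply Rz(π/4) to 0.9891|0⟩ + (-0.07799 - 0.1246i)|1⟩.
(0.9138 - 0.3785i)|0⟩ + (-0.02437 - 0.145i)|1⟩

Rz(π/4) = [[e^(−iθ/2), 0], [0, e^(iθ/2)]] with e^(±iθ/2) = cos(θ/2) ± i·sin(θ/2); θ = π/4, cos(θ/2) ≈ 0.92388, sin(θ/2) ≈ 0.382683.
With a = amp(|0⟩) = 0.9891 and b = amp(|1⟩) = (-0.07799 - 0.1246i):
new amp(|0⟩) = (0.92388 - 0.382683i)·a = (0.9138 - 0.3785i)
new amp(|1⟩) = (0.92388 + 0.382683i)·b = (-0.02437 - 0.145i)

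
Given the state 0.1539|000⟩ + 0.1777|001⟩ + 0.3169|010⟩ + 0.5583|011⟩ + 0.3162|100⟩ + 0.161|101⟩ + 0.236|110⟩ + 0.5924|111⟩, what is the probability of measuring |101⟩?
0.02592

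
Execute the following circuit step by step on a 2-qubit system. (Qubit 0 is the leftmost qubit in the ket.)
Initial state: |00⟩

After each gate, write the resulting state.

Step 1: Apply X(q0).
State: |10⟩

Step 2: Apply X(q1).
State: |11⟩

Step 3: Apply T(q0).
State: (1/√2 + (1/√2)i)|11⟩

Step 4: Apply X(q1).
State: (1/√2 + (1/√2)i)|10⟩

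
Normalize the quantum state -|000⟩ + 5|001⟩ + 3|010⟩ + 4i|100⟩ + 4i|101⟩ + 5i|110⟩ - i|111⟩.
-0.1037|000⟩ + 0.5185|001⟩ + 0.3111|010⟩ + 0.4148i|100⟩ + 0.4148i|101⟩ + 0.5185i|110⟩ - 0.1037i|111⟩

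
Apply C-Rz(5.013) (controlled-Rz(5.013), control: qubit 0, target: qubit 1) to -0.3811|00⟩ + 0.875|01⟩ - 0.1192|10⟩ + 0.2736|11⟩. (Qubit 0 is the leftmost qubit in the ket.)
-0.3811|00⟩ + 0.875|01⟩ + (0.09596 + 0.07072i)|10⟩ + (-0.2203 + 0.1623i)|11⟩

C-Rz(5.013) leaves the control-|0⟩ kets |00⟩, |01⟩ unchanged and applies Rz(5.013) to qubit 1 on the control-|1⟩ pair (|10⟩, |11⟩).
Rz(5.013) = [[e^(−iθ/2), 0], [0, e^(iθ/2)]] with e^(±iθ/2) = cos(θ/2) ± i·sin(θ/2); θ = 5.013, cos(θ/2) ≈ -0.805017, sin(θ/2) ≈ 0.593252.
With a = amp(|10⟩) = -0.1192 and b = amp(|11⟩) = 0.2736:
new amp(|10⟩) = (-0.805017 - 0.593252i)·a = (0.09596 + 0.07072i)
new amp(|11⟩) = (-0.805017 + 0.593252i)·b = (-0.2203 + 0.1623i)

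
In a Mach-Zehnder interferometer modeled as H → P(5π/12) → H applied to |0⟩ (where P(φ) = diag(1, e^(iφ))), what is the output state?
(0.6294 + 0.483i)|0⟩ + (0.3706 - 0.483i)|1⟩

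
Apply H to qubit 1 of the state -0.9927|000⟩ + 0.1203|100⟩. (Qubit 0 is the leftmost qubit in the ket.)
-0.7019|000⟩ - 0.7019|010⟩ + 0.08506|100⟩ + 0.08506|110⟩

H on qubit 1 mixes each pair of kets that differ only in qubit 1: amplitudes (a, b) of (|…0…⟩, |…1…⟩) become ((a + b)/√2, (a − b)/√2). Kets absent from the input have amplitude 0.
(|000⟩, |010⟩): (a, b) = (-0.9927, 0) → (-0.7019, -0.7019)
(|100⟩, |110⟩): (a, b) = (0.1203, 0) → (0.08506, 0.08506)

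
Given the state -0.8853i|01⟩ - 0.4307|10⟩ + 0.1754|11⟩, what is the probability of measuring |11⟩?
0.03077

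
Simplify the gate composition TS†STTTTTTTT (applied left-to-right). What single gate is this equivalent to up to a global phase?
T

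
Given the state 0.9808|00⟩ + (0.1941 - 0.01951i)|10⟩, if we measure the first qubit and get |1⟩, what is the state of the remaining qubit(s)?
(0.995 - 0.1i)|0⟩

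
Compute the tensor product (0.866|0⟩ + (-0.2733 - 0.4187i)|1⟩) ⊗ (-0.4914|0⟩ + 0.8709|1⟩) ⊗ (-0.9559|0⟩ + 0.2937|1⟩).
0.4068|000⟩ - 0.125|001⟩ - 0.7209|010⟩ + 0.2215|011⟩ + (-0.1284 - 0.1967i)|100⟩ + (0.03944 + 0.06043i)|101⟩ + (0.2275 + 0.3486i)|110⟩ + (-0.06991 - 0.1071i)|111⟩

amp(|b₁b₂…⟩) = product of the factor amplitudes for bits b₁, b₂, …; only kets whose every factor amplitude is nonzero survive.
|000⟩: (0.866)(-0.4914)(-0.9559) = 0.4068
|001⟩: (0.866)(-0.4914)(0.2937) = -0.125
|010⟩: (0.866)(0.8709)(-0.9559) = -0.7209
|011⟩: (0.866)(0.8709)(0.2937) = 0.2215
|100⟩: (-0.2733 - 0.4187i)(-0.4914)(-0.9559) = (-0.1284 - 0.1967i)
|101⟩: (-0.2733 - 0.4187i)(-0.4914)(0.2937) = (0.03944 + 0.06043i)
|110⟩: (-0.2733 - 0.4187i)(0.8709)(-0.9559) = (0.2275 + 0.3486i)
|111⟩: (-0.2733 - 0.4187i)(0.8709)(0.2937) = (-0.06991 - 0.1071i)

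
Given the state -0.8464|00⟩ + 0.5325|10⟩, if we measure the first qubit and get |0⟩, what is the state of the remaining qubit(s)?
-|0⟩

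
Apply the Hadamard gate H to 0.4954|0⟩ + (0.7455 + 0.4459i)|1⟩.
(0.8774 + 0.3153i)|0⟩ + (-0.1768 - 0.3153i)|1⟩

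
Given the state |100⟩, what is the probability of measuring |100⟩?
1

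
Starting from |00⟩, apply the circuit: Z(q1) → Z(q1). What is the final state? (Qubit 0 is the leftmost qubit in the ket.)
|00⟩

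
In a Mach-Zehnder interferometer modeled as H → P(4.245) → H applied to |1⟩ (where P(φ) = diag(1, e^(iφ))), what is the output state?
(0.7253 + 0.4464i)|0⟩ + (0.2747 - 0.4464i)|1⟩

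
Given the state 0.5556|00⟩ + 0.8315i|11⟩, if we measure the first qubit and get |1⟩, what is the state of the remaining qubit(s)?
i|1⟩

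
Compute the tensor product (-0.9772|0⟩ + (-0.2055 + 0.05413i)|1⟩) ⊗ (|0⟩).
-0.9772|00⟩ + (-0.2055 + 0.05413i)|10⟩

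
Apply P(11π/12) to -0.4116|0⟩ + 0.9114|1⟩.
-0.4116|0⟩ + (-0.8803 + 0.2359i)|1⟩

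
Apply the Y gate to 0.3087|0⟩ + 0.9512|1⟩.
-0.9512i|0⟩ + 0.3087i|1⟩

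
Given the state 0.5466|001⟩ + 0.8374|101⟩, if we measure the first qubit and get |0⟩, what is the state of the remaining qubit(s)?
|01⟩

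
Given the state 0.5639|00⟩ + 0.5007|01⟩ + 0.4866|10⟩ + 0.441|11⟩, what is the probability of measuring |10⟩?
0.2368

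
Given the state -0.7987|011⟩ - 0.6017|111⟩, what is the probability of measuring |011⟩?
0.6379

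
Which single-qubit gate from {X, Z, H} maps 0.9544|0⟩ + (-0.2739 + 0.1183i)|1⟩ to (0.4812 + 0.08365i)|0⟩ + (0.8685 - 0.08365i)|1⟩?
H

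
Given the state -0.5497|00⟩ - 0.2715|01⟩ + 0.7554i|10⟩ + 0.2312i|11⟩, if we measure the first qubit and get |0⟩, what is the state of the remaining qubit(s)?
-0.8966|0⟩ - 0.4428|1⟩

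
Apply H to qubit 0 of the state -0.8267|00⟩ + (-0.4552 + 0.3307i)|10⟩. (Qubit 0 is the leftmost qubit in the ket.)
(-0.9064 + 0.2338i)|00⟩ + (-0.2627 - 0.2338i)|10⟩

H on qubit 0 mixes each pair of kets that differ only in qubit 0: amplitudes (a, b) of (|…0…⟩, |…1…⟩) become ((a + b)/√2, (a − b)/√2). Kets absent from the input have amplitude 0.
(|00⟩, |10⟩): (a, b) = (-0.8267, (-0.4552 + 0.3307i)) → ((-0.9064 + 0.2338i), (-0.2627 - 0.2338i))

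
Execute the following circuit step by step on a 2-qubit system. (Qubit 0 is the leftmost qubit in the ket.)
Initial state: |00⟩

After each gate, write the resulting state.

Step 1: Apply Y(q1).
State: i|01⟩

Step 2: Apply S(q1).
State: -|01⟩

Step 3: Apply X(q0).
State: -|11⟩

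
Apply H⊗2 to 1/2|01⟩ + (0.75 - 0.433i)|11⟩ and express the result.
(0.625 - 0.2165i)|00⟩ + (-0.625 + 0.2165i)|01⟩ + (-0.125 + 0.2165i)|10⟩ + (0.125 - 0.2165i)|11⟩

H⊗2 gives amp(|y⟩) = (1/2) Σ_x (−1)^(x·y) amp(|x⟩), where x·y is the number of positions in which both x and y have a 1.
|00⟩: (1/2 + (0.75 - 0.433i))/2 = (0.625 - 0.2165i)
|01⟩: (-1/2 - (0.75 - 0.433i))/2 = (-0.625 + 0.2165i)
|10⟩: (1/2 - (0.75 - 0.433i))/2 = (-0.125 + 0.2165i)
|11⟩: (-1/2 + (0.75 - 0.433i))/2 = (0.125 - 0.2165i)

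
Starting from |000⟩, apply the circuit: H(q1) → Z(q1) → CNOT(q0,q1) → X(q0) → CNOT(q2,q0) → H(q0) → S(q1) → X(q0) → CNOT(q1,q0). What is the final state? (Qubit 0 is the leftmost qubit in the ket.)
-1/2|000⟩ - (1/2)i|010⟩ + 1/2|100⟩ + (1/2)i|110⟩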